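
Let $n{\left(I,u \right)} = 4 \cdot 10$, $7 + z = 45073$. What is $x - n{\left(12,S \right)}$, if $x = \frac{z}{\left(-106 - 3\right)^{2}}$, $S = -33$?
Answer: $- \frac{430174}{11881} \approx -36.207$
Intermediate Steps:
$z = 45066$ ($z = -7 + 45073 = 45066$)
$n{\left(I,u \right)} = 40$
$x = \frac{45066}{11881}$ ($x = \frac{45066}{\left(-106 - 3\right)^{2}} = \frac{45066}{\left(-109\right)^{2}} = \frac{45066}{11881} \approx 3.7931$)
$x - n{\left(12,S \right)} = \frac{45066}{11881} - 40 = - \frac{430174}{11881}$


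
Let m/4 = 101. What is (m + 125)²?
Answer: 279841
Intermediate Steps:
m = 404 (m = 4*101 = 404)
(m + 125)² = (404 + 125)² = 529² = 279841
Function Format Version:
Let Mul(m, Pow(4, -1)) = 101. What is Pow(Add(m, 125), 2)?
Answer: 279841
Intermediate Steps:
m = 404 (m = Mul(4, 101) = 404)
Pow(Add(m, 125), 2) = Pow(Add(404, 125), 2) = Pow(529, 2) = 279841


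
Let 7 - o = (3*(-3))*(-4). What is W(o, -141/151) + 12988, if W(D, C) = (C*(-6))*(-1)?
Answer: 1960342/151 ≈ 12982.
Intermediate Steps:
o = -29 (o = 7 - 3*(-3)*(-4) = 7 - (-9)*(-4) = 7 - 1*36 = 7 - 36 = -29)
W(D, C) = 6*C (W(D, C) = -6*C*(-1) = 6*C)
W(o, -141/151) + 12988 = 6*(-141/151) + 12988 = -846/151 + 12988 = 1960342/151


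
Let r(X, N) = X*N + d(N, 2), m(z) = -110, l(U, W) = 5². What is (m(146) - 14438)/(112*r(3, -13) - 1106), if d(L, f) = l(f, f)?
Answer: 7274/1337 ≈ 5.4405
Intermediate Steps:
l(U, W) = 25
d(L, f) = 25
r(X, N) = 25 + N*X (r(X, N) = X*N + 25 = N*X + 25 = 25 + N*X)
(m(146) - 14438)/(112*r(3, -13) - 1106) = (-110 - 14438)/(112*(25 - 13*3) - 1106) = -14548/(112*(25 - 39) - 1106) = -14548/(112*(-14) - 1106) = -14548/(-1568 - 1106) = -14548/(-2674) = -14548*(-1/2674) = 7274/1337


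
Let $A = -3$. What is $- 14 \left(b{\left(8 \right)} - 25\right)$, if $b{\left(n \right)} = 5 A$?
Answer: $560$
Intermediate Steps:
$b{\left(n \right)} = -15$ ($b{\left(n \right)} = 5 \left(-3\right) = -15$)
$- 14 \left(b{\left(8 \right)} - 25\right) = - 14 \left(-15 - 25\right) = \left(-14\right) \left(-40\right) = 560$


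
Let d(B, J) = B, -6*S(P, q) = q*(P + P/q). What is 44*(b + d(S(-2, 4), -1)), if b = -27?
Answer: -3344/3 ≈ -1114.7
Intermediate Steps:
S(P, q) = -q*(P + P/q)/6
44*(b + d(S(-2, 4), -1)) = 44*(-27 - 1/6*(-2)*(1 + 4)) = 44*(-27 - 1/6*(-2)*5) = 44*(-27 + 5/3) = 44*(-76/3) = -3344/3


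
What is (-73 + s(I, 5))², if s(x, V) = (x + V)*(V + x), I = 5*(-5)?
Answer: 106929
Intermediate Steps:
I = -25
s(x, V) = (V + x)² (s(x, V) = (V + x)*(V + x) = (V + x)²)
(-73 + s(I, 5))² = (-73 + (5 - 25)²)² = (-73 + (-20)²)² = (-73 + 400)² = 327² = 106929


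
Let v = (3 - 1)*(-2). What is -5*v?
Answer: 20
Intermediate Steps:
v = -4 (v = 2*(-2) = -4)
-5*v = -5*(-4) = 20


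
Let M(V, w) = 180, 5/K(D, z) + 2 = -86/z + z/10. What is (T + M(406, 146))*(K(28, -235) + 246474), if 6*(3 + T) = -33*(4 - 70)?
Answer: 1572261306480/11813 ≈ 1.3310e+8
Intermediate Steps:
K(D, z) = 5/(-2 - 86/z + z/10) (K(D, z) = 5/(-2 + (-86/z + z/10)) = 5/(-2 - 86/z + z/10))
T = 360 (T = -3 + (-33*(4 - 70))/6 = -3 + (-33*(-66))/6 = -3 + (⅙)*2178 = -3 + 363 = 360)
(T + M(406, 146))*(K(28, -235) + 246474) = (360 + 180)*(50*(-235)/(-860 + (-235)² - 20*(-235)) + 246474) = 540*(50*(-235)/(-860 + 55225 + 4700) + 246474) = 540*(50*(-235)/59065 + 246474) = 540*(50*(-235)*(1/59065) + 246474) = 540*(-2350/11813 + 246474) = 540*(2911595012/11813) = 1572261306480/11813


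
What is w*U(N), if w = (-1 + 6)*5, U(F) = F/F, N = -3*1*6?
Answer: 25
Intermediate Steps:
N = -18 (N = -3*6 = -18)
U(F) = 1
w = 25 (w = 5*5 = 25)
w*U(N) = 25*1 = 25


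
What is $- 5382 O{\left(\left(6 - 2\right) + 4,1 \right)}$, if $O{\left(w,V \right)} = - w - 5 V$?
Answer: $69966$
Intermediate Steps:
$- 5382 O{\left(\left(6 - 2\right) + 4,1 \right)} = - 5382 \left(- (\left(6 - 2\right) + 4) - 5\right) = - 5382 \left(- (4 + 4) - 5\right) = - 5382 \left(\left(-1\right) 8 - 5\right) = - 5382 \left(-8 - 5\right) = \left(-5382\right) \left(-13\right) = 69966$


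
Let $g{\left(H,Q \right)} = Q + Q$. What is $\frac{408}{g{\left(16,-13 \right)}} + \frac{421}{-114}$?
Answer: $- \frac{28729}{1482} \approx -19.385$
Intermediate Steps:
$g{\left(H,Q \right)} = 2 Q$
$\frac{408}{g{\left(16,-13 \right)}} + \frac{421}{-114} = \frac{408}{2 \left(-13\right)} + \frac{421}{-114} = \frac{408}{-26} + 421 \left(- \frac{1}{114}\right) = 408 \left(- \frac{1}{26}\right) - \frac{421}{114} = - \frac{204}{13} - \frac{421}{114} = - \frac{28729}{1482}$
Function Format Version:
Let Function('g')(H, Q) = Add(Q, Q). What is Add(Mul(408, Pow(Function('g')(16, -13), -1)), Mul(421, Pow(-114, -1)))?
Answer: Rational(-28729, 1482) ≈ -19.385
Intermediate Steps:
Function('g')(H, Q) = Mul(2, Q)
Add(Mul(408, Pow(Function('g')(16, -13), -1)), Mul(421, Pow(-114, -1))) = Add(Mul(408, Pow(Mul(2, -13), -1)), Mul(421, Pow(-114, -1))) = Add(Mul(408, Pow(-26, -1)), Mul(421, Rational(-1, 114))) = Add(Mul(408, Rational(-1, 26)), Rational(-421, 114)) = Add(Rational(-204, 13), Rational(-421, 114)) = Rational(-28729, 1482)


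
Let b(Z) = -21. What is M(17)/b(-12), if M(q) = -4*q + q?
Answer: 17/7 ≈ 2.4286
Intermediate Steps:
M(q) = -3*q
M(17)/b(-12) = -3*17/(-21) = -51*(-1/21) = 17/7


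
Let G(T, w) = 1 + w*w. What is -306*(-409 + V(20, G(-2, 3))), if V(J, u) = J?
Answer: 119034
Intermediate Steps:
G(T, w) = 1 + w²
-306*(-409 + V(20, G(-2, 3))) = -306*(-409 + 20) = -306*(-389) = 119034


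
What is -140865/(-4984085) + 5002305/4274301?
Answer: 1702267515086/1420231966639 ≈ 1.1986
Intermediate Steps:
-140865/(-4984085) + 5002305/4274301 = -140865*(-1/4984085) + 5002305*(1/4274301) = 28173/996817 + 1667435/1424767 = 1702267515086/1420231966639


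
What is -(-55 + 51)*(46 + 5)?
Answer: 204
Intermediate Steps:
-(-55 + 51)*(46 + 5) = -(-4)*51 = -1*(-204) = 204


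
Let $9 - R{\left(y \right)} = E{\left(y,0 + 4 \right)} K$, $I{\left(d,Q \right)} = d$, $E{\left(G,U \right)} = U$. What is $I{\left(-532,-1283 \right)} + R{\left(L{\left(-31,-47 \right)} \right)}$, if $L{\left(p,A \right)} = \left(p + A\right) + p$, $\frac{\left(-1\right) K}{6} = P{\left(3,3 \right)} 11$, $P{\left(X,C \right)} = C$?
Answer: $269$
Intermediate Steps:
$K = -198$ ($K = - 6 \cdot 3 \cdot 11 = \left(-6\right) 33 = -198$)
$L{\left(p,A \right)} = A + 2 p$ ($L{\left(p,A \right)} = \left(A + p\right) + p = A + 2 p$)
$R{\left(y \right)} = 801$ ($R{\left(y \right)} = 9 - \left(0 + 4\right) \left(-198\right) = 9 - 4 \left(-198\right) = 9 - -792 = 9 + 792 = 801$)
$I{\left(-532,-1283 \right)} + R{\left(L{\left(-31,-47 \right)} \right)} = -532 + 801 = 269$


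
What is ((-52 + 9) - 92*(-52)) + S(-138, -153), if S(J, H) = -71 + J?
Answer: 4532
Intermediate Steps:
((-52 + 9) - 92*(-52)) + S(-138, -153) = ((-52 + 9) - 92*(-52)) + (-71 - 138) = (-43 + 4784) - 209 = 4741 - 209 = 4532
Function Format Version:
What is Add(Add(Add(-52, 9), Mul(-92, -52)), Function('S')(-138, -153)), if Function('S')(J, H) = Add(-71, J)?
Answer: 4532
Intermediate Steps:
Add(Add(Add(-52, 9), Mul(-92, -52)), Function('S')(-138, -153)) = Add(Add(Add(-52, 9), Mul(-92, -52)), Add(-71, -138)) = Add(Add(-43, 4784), -209) = Add(4741, -209) = 4532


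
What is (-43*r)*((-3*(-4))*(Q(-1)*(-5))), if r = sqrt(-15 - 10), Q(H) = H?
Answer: -12900*I ≈ -12900.0*I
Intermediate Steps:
r = 5*I (r = sqrt(-25) = 5*I ≈ 5.0*I)
(-43*r)*((-3*(-4))*(Q(-1)*(-5))) = (-215*I)*((-3*(-4))*(-1*(-5))) = (-215*I)*(12*5) = -215*I*60 = -12900*I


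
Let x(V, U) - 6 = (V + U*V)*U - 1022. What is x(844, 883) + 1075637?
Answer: 659877389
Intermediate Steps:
x(V, U) = -1016 + U*(V + U*V) (x(V, U) = 6 + ((V + U*V)*U - 1022) = 6 + (U*(V + U*V) - 1022) = 6 + (-1022 + U*(V + U*V)) = -1016 + U*(V + U*V))
x(844, 883) + 1075637 = (-1016 + 883*844 + 844*883²) + 1075637 = (-1016 + 745252 + 844*779689) + 1075637 = (-1016 + 745252 + 658057516) + 1075637 = 658801752 + 1075637 = 659877389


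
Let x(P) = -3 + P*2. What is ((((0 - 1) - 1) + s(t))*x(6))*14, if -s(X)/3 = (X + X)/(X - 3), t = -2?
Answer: -2772/5 ≈ -554.40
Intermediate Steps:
x(P) = -3 + 2*P
s(X) = -6*X/(-3 + X) (s(X) = -3*(X + X)/(X - 3) = -3*2*X/(-3 + X) = -6*X/(-3 + X))
((((0 - 1) - 1) + s(t))*x(6))*14 = ((((0 - 1) - 1) - 6*(-2)/(-3 - 2))*(-3 + 2*6))*14 = (((-1 - 1) - 6*(-2)/(-5))*(-3 + 12))*14 = ((-2 - 6*(-2)*(-1/5))*9)*14 = ((-2 - 12/5)*9)*14 = -22/5*9*14 = -198/5*14 = -2772/5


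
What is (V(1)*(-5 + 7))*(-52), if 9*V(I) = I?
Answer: -104/9 ≈ -11.556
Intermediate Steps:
V(I) = I/9
(V(1)*(-5 + 7))*(-52) = (((⅑)*1)*(-5 + 7))*(-52) = ((⅑)*2)*(-52) = (2/9)*(-52) = -104/9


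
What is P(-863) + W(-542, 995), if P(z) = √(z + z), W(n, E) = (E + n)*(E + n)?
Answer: 205209 + I*√1726 ≈ 2.0521e+5 + 41.545*I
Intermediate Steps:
W(n, E) = (E + n)²
P(z) = √2*√z (P(z) = √(2*z) = √2*√z)
P(-863) + W(-542, 995) = √2*√(-863) + (995 - 542)² = √2*(I*√863) + 453² = I*√1726 + 205209 = 205209 + I*√1726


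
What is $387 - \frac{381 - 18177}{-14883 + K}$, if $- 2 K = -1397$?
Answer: $\frac{10943211}{28369} \approx 385.75$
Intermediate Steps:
$K = \frac{1397}{2}$ ($K = \left(- \frac{1}{2}\right) \left(-1397\right) = \frac{1397}{2} \approx 698.5$)
$387 - \frac{381 - 18177}{-14883 + K} = 387 - \frac{381 - 18177}{-14883 + \frac{1397}{2}} = 387 - - \frac{17796}{- \frac{28369}{2}} = 387 - \left(-17796\right) \left(- \frac{2}{28369}\right) = 387 - \frac{35592}{28369} = \frac{10943211}{28369}$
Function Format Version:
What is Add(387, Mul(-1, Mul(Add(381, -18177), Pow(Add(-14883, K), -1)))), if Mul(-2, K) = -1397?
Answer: Rational(10943211, 28369) ≈ 385.75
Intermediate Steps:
K = Rational(1397, 2) (K = Mul(Rational(-1, 2), -1397) = Rational(1397, 2) ≈ 698.50)
Add(387, Mul(-1, Mul(Add(381, -18177), Pow(Add(-14883, K), -1)))) = Add(387, Mul(-1, Mul(Add(381, -18177), Pow(Add(-14883, Rational(1397, 2)), -1)))) = Add(387, Mul(-1, Mul(-17796, Pow(Rational(-28369, 2), -1)))) = Add(387, Mul(-1, Mul(-17796, Rational(-2, 28369)))) = Add(387, Mul(-1, Rational(35592, 28369))) = Add(387, Rational(-35592, 28369)) = Rational(10943211, 28369)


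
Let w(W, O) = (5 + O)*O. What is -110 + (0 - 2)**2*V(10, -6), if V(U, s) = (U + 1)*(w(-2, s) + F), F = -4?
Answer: -22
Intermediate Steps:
w(W, O) = O*(5 + O)
V(U, s) = (1 + U)*(-4 + s*(5 + s)) (V(U, s) = (U + 1)*(s*(5 + s) - 4) = (1 + U)*(-4 + s*(5 + s)))
-110 + (0 - 2)**2*V(10, -6) = -110 + (0 - 2)**2*(-4 - 4*10 - 6*(5 - 6) + 10*(-6)*(5 - 6)) = -110 + (-2)**2*(-4 - 40 - 6*(-1) + 10*(-6)*(-1)) = -110 + 4*(-4 - 40 + 6 + 60) = -110 + 4*22 = -110 + 88 = -22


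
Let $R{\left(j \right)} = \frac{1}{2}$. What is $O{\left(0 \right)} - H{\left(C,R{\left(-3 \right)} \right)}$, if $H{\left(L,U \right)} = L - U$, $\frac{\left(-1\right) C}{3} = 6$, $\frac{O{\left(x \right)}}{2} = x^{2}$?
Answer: $\frac{37}{2} \approx 18.5$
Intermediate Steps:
$O{\left(x \right)} = 2 x^{2}$
$C = -18$ ($C = \left(-3\right) 6 = -18$)
$R{\left(j \right)} = \frac{1}{2}$
$O{\left(0 \right)} - H{\left(C,R{\left(-3 \right)} \right)} = 2 \cdot 0^{2} - \left(-18 - \frac{1}{2}\right) = 2 \cdot 0 - \left(-18 - \frac{1}{2}\right) = 0 - - \frac{37}{2} = 0 + \frac{37}{2} = \frac{37}{2}$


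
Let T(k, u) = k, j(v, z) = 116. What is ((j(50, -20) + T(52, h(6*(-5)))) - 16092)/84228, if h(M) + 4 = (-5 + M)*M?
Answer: -1327/7019 ≈ -0.18906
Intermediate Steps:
h(M) = -4 + M*(-5 + M) (h(M) = -4 + (-5 + M)*M = -4 + M*(-5 + M))
((j(50, -20) + T(52, h(6*(-5)))) - 16092)/84228 = ((116 + 52) - 16092)/84228 = (168 - 16092)*(1/84228) = -15924*1/84228 = -1327/7019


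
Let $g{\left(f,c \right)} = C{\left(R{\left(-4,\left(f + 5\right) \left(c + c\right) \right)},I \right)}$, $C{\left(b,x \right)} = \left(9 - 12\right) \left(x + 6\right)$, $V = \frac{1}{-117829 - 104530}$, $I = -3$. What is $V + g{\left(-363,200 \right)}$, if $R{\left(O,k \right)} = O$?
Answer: $- \frac{2001232}{222359} \approx -9.0$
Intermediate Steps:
$V = - \frac{1}{222359}$ ($V = \frac{1}{-222359} = - \frac{1}{222359} \approx -4.4972 \cdot 10^{-6}$)
$C{\left(b,x \right)} = -18 - 3 x$ ($C{\left(b,x \right)} = - 3 \left(6 + x\right) = -18 - 3 x$)
$g{\left(f,c \right)} = -9$ ($g{\left(f,c \right)} = -18 - -9 = -18 + 9 = -9$)
$V + g{\left(-363,200 \right)} = - \frac{1}{222359} - 9 = - \frac{2001232}{222359}$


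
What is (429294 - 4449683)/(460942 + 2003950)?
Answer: -4020389/2464892 ≈ -1.6311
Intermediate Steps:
(429294 - 4449683)/(460942 + 2003950) = -4020389/2464892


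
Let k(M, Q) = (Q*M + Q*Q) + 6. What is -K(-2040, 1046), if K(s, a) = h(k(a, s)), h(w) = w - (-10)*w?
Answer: -22305426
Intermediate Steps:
k(M, Q) = 6 + Q**2 + M*Q (k(M, Q) = (M*Q + Q**2) + 6 = (Q**2 + M*Q) + 6 = 6 + Q**2 + M*Q)
h(w) = 11*w (h(w) = w + 10*w = 11*w)
K(s, a) = 66 + 11*s**2 + 11*a*s (K(s, a) = 11*(6 + s**2 + a*s) = 66 + 11*s**2 + 11*a*s)
-K(-2040, 1046) = -(66 + 11*(-2040)**2 + 11*1046*(-2040)) = -(66 + 11*4161600 - 23472240) = -(66 + 45777600 - 23472240) = -1*22305426 = -22305426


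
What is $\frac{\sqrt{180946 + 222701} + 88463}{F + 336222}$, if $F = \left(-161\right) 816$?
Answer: $\frac{88463}{204846} + \frac{\sqrt{403647}}{204846} \approx 0.43495$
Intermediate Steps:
$F = -131376$
$\frac{\sqrt{180946 + 222701} + 88463}{F + 336222} = \frac{\sqrt{180946 + 222701} + 88463}{-131376 + 336222} = \frac{\sqrt{403647} + 88463}{204846} = \left(88463 + \sqrt{403647}\right) \frac{1}{204846} = \frac{88463}{204846} + \frac{\sqrt{403647}}{204846}$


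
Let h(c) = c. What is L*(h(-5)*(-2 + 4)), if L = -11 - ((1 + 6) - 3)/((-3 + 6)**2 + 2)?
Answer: 1250/11 ≈ 113.64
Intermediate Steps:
L = -125/11 (L = -11 - (7 - 3)/(3**2 + 2) = -11 - 4/(9 + 2) = -11 - 4/11 = -125/11 ≈ -11.364)
L*(h(-5)*(-2 + 4)) = -(-625)*(-2 + 4)/11 = -(-625)*2/11 = -125/11*(-10) = 1250/11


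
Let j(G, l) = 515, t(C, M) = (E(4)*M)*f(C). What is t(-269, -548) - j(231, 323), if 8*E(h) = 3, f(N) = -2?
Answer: -104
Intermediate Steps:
E(h) = 3/8 (E(h) = (1/8)*3 = 3/8)
t(C, M) = -3*M/4 (t(C, M) = (3*M/8)*(-2) = -3*M/4)
t(-269, -548) - j(231, 323) = -3/4*(-548) - 1*515 = 411 - 515 = -104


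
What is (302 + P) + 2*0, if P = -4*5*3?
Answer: 242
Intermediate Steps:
P = -60 (P = -20*3 = -60)
(302 + P) + 2*0 = (302 - 60) + 2*0 = 242 + 0 = 242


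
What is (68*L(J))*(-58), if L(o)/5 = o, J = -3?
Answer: 59160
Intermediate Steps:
L(o) = 5*o
(68*L(J))*(-58) = (68*(5*(-3)))*(-58) = (68*(-15))*(-58) = -1020*(-58) = 59160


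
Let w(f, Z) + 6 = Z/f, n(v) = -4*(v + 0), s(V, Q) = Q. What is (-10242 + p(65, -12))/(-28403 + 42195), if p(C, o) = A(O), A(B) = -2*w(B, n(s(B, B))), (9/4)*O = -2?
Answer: -5111/6896 ≈ -0.74115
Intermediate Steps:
n(v) = -4*v
O = -8/9 (O = (4/9)*(-2) = -8/9 ≈ -0.88889)
w(f, Z) = -6 + Z/f
A(B) = 20 (A(B) = -2*(-6 + (-4*B)/B) = -2*(-6 - 4) = -2*(-10) = 20)
p(C, o) = 20
(-10242 + p(65, -12))/(-28403 + 42195) = (-10242 + 20)/(-28403 + 42195) = -10222/13792 = -10222*1/13792 = -5111/6896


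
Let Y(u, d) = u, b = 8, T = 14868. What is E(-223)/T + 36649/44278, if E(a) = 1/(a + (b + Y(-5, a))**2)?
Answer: 58303992385/70440807528 ≈ 0.82770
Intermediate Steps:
E(a) = 1/(9 + a) (E(a) = 1/(a + (8 - 5)**2) = 1/(a + 3**2) = 1/(a + 9) = 1/(9 + a))
E(-223)/T + 36649/44278 = 1/((9 - 223)*14868) + 36649/44278 = (1/14868)/(-214) + 36649*(1/44278) = -1/214*1/14868 + 36649/44278 = -1/3181752 + 36649/44278 = 58303992385/70440807528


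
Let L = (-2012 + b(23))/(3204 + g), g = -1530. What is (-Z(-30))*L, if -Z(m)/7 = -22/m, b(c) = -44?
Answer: -79156/12555 ≈ -6.3047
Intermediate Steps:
Z(m) = 154/m (Z(m) = -(-154)/m = 154/m)
L = -1028/837 (L = (-2012 - 44)/(3204 - 1530) = -2056/1674 = -2056*1/1674 = -1028/837 ≈ -1.2282)
(-Z(-30))*L = -154/(-30)*(-1028/837) = -154*(-1)/30*(-1028/837) = -1*(-77/15)*(-1028/837) = (77/15)*(-1028/837) = -79156/12555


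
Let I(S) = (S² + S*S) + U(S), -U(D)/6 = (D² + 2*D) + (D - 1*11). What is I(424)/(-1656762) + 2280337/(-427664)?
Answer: -1733602544957/354268731984 ≈ -4.8935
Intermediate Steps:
U(D) = 66 - 18*D - 6*D² (U(D) = -6*((D² + 2*D) + (D - 1*11)) = -6*((D² + 2*D) + (D - 11)) = -6*((D² + 2*D) + (-11 + D)) = -6*(-11 + D² + 3*D) = 66 - 18*D - 6*D²)
I(S) = 66 - 18*S - 4*S² (I(S) = (S² + S*S) + (66 - 18*S - 6*S²) = (S² + S²) + (66 - 18*S - 6*S²) = 2*S² + (66 - 18*S - 6*S²) = 66 - 18*S - 4*S²)
I(424)/(-1656762) + 2280337/(-427664) = (66 - 18*424 - 4*424²)/(-1656762) + 2280337/(-427664) = (66 - 7632 - 4*179776)*(-1/1656762) + 2280337*(-1/427664) = (66 - 7632 - 719104)*(-1/1656762) - 2280337/427664 = -726670*(-1/1656762) - 2280337/427664 = 363335/828381 - 2280337/427664 = -1733602544957/354268731984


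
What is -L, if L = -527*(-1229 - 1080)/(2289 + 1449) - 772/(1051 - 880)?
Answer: -68398139/213066 ≈ -321.02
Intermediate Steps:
L = 68398139/213066 (L = -527/(3738/(-2309)) - 772/171 = -527/(3738*(-1/2309)) - 772*1/171 = -527/(-3738/2309) - 772/171 = -527*(-2309/3738) - 772/171 = 1216843/3738 - 772/171 = 68398139/213066 ≈ 321.02)
-L = -1*68398139/213066 = -68398139/213066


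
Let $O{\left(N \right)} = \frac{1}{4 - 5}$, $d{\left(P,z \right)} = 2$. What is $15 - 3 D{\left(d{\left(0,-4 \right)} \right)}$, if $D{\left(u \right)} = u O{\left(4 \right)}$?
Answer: $21$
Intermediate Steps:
$O{\left(N \right)} = -1$ ($O{\left(N \right)} = \frac{1}{-1} = -1$)
$D{\left(u \right)} = - u$ ($D{\left(u \right)} = u \left(-1\right) = - u$)
$15 - 3 D{\left(d{\left(0,-4 \right)} \right)} = 15 - 3 \left(\left(-1\right) 2\right) = 15 - -6 = 15 + 6 = 21$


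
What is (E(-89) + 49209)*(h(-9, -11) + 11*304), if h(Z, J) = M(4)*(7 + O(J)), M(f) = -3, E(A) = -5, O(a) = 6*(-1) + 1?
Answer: 164242952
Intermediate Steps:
O(a) = -5 (O(a) = -6 + 1 = -5)
h(Z, J) = -6 (h(Z, J) = -3*(7 - 5) = -3*2 = -6)
(E(-89) + 49209)*(h(-9, -11) + 11*304) = (-5 + 49209)*(-6 + 11*304) = 49204*(-6 + 3344) = 49204*3338 = 164242952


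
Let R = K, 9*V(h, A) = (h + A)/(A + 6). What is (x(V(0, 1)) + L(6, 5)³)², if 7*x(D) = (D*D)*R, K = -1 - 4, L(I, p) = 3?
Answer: 562704018496/771895089 ≈ 728.99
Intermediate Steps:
V(h, A) = (A + h)/(9*(6 + A)) (V(h, A) = ((h + A)/(A + 6))/9 = ((A + h)/(6 + A))/9 = (A + h)/(9*(6 + A)))
K = -5
R = -5
x(D) = -5*D²/7 (x(D) = ((D*D)*(-5))/7 = (D²*(-5))/7 = (-5*D²)/7 = -5*D²/7)
(x(V(0, 1)) + L(6, 5)³)² = (-5*(1 + 0)²/(81*(6 + 1)²)/7 + 3³)² = (-5*((⅑)*1/7)²/7 + 27)² = (-5*((⅑)*(⅐)*1)²/7 + 27)² = (-5*(1/63)²/7 + 27)² = (-5/7*1/3969 + 27)² = (-5/27783 + 27)² = (750136/27783)² = 562704018496/771895089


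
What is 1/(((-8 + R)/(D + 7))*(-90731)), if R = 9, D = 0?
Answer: -7/90731 ≈ -7.7151e-5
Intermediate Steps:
1/(((-8 + R)/(D + 7))*(-90731)) = 1/(((-8 + 9)/(0 + 7))*(-90731)) = 1/((1/7)*(-90731)) = 1/(-90731/7) = -7/90731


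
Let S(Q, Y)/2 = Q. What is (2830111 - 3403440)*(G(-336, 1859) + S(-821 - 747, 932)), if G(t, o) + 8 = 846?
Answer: 1317510042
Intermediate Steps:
G(t, o) = 838 (G(t, o) = -8 + 846 = 838)
S(Q, Y) = 2*Q
(2830111 - 3403440)*(G(-336, 1859) + S(-821 - 747, 932)) = (2830111 - 3403440)*(838 + 2*(-821 - 747)) = -573329*(838 + 2*(-1568)) = -573329*(838 - 3136) = -573329*(-2298) = 1317510042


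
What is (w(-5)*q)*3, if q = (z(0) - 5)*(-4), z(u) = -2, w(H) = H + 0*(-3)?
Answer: -420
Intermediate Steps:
w(H) = H (w(H) = H + 0 = H)
q = 28 (q = (-2 - 5)*(-4) = -7*(-4) = 28)
(w(-5)*q)*3 = -5*28*3 = -140*3 = -420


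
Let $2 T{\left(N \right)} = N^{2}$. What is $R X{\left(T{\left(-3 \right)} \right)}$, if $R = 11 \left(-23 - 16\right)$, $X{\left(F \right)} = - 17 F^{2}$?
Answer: $\frac{590733}{4} \approx 1.4768 \cdot 10^{5}$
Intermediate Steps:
$T{\left(N \right)} = \frac{N^{2}}{2}$
$R = -429$ ($R = 11 \left(-39\right) = -429$)
$R X{\left(T{\left(-3 \right)} \right)} = - 429 \left(- 17 \left(\frac{\left(-3\right)^{2}}{2}\right)^{2}\right) = - 429 \left(- 17 \left(\frac{1}{2} \cdot 9\right)^{2}\right) = - 429 \left(- 17 \left(\frac{9}{2}\right)^{2}\right) = - 429 \left(\left(-17\right) \frac{81}{4}\right) = \left(-429\right) \left(- \frac{1377}{4}\right) = \frac{590733}{4}$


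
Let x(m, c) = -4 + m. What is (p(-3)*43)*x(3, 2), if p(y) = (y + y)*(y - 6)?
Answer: -2322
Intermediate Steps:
p(y) = 2*y*(-6 + y) (p(y) = (2*y)*(-6 + y) = 2*y*(-6 + y))
(p(-3)*43)*x(3, 2) = ((2*(-3)*(-6 - 3))*43)*(-4 + 3) = ((2*(-3)*(-9))*43)*(-1) = (54*43)*(-1) = 2322*(-1) = -2322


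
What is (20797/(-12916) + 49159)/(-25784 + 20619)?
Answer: -634916847/66711140 ≈ -9.5174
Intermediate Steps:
(20797/(-12916) + 49159)/(-25784 + 20619) = (20797*(-1/12916) + 49159)/(-5165) = (-20797/12916 + 49159)*(-1/5165) = (634916847/12916)*(-1/5165) = -634916847/66711140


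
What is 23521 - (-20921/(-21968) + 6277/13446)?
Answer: 3473627213693/147690864 ≈ 23520.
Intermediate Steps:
23521 - (-20921/(-21968) + 6277/13446) = 23521 - (-20921*(-1/21968) + 6277*(1/13446)) = 23521 - (20921/21968 + 6277/13446) = 23521 - 1*209598451/147690864 = 23521 - 209598451/147690864 = 3473627213693/147690864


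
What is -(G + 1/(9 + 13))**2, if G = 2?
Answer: -2025/484 ≈ -4.1839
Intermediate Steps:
-(G + 1/(9 + 13))**2 = -(2 + 1/(9 + 13))**2 = -(2 + 1/22)**2 = -(45/22)**2 = -1*2025/484 = -2025/484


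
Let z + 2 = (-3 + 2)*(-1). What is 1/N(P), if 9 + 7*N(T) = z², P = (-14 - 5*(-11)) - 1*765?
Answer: -7/8 ≈ -0.87500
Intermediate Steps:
z = -1 (z = -2 + (-3 + 2)*(-1) = -2 - 1*(-1) = -2 + 1 = -1)
P = -724 (P = (-14 + 55) - 765 = 41 - 765 = -724)
N(T) = -8/7 (N(T) = -9/7 + (⅐)*(-1)² = -9/7 + (⅐)*1 = -9/7 + ⅐ = -8/7)
1/N(P) = 1/(-8/7) = -7/8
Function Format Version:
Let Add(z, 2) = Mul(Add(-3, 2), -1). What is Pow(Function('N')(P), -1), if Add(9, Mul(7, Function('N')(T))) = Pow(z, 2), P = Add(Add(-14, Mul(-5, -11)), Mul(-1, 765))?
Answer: Rational(-7, 8) ≈ -0.87500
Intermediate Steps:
z = -1 (z = Add(-2, Mul(Add(-3, 2), -1)) = Add(-2, Mul(-1, -1)) = Add(-2, 1) = -1)
P = -724 (P = Add(Add(-14, 55), -765) = Add(41, -765) = -724)
Function('N')(T) = Rational(-8, 7) (Function('N')(T) = Add(Rational(-9, 7), Mul(Rational(1, 7), Pow(-1, 2))) = Add(Rational(-9, 7), Mul(Rational(1, 7), 1)) = Add(Rational(-9, 7), Rational(1, 7)) = Rational(-8, 7))
Pow(Function('N')(P), -1) = Pow(Rational(-8, 7), -1) = Rational(-7, 8)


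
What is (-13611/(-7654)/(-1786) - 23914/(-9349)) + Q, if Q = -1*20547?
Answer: -2625605327958755/127801241356 ≈ -20544.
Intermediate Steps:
Q = -20547
(-13611/(-7654)/(-1786) - 23914/(-9349)) + Q = (-13611/(-7654)/(-1786) - 23914/(-9349)) - 20547 = (-13611*(-1/7654)*(-1/1786) - 23914*(-1/9349)) - 20547 = ((13611/7654)*(-1/1786) + 23914/9349) - 20547 = (-13611/13670044 + 23914/9349) - 20547 = 326778182977/127801241356 - 20547 = -2625605327958755/127801241356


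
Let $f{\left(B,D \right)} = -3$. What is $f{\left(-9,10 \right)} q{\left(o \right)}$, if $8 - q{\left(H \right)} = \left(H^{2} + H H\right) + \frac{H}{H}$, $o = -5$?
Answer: $129$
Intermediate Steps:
$q{\left(H \right)} = 7 - 2 H^{2}$ ($q{\left(H \right)} = 8 - \left(\left(H^{2} + H H\right) + \frac{H}{H}\right) = 8 - \left(\left(H^{2} + H^{2}\right) + 1\right) = 8 - \left(2 H^{2} + 1\right) = 8 - \left(1 + 2 H^{2}\right) = 7 - 2 H^{2}$)
$f{\left(-9,10 \right)} q{\left(o \right)} = - 3 \left(7 - 2 \left(-5\right)^{2}\right) = - 3 \left(7 - 50\right) = \left(-3\right) \left(-43\right) = 129$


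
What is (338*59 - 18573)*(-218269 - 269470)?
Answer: -667714691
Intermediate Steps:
(338*59 - 18573)*(-218269 - 269470) = (19942 - 18573)*(-487739) = 1369*(-487739) = -667714691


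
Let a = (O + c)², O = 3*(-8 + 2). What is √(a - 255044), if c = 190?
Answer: 2*I*√56365 ≈ 474.83*I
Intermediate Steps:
O = -18 (O = 3*(-6) = -18)
a = 29584 (a = (-18 + 190)² = 172² = 29584)
√(a - 255044) = √(29584 - 255044) = √(-225460) = 2*I*√56365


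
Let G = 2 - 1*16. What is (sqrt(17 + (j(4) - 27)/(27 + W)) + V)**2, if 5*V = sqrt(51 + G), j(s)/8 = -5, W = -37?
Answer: 1259/50 + sqrt(87690)/25 ≈ 37.025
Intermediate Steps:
j(s) = -40 (j(s) = 8*(-5) = -40)
G = -14 (G = 2 - 16 = -14)
V = sqrt(37)/5 (V = sqrt(51 - 14)/5 = sqrt(37)/5 ≈ 1.2166)
(sqrt(17 + (j(4) - 27)/(27 + W)) + V)**2 = (sqrt(17 + (-40 - 27)/(27 - 37)) + sqrt(37)/5)**2 = (sqrt(17 - 67/(-10)) + sqrt(37)/5)**2 = (sqrt(17 - 67*(-1/10)) + sqrt(37)/5)**2 = (sqrt(17 + 67/10) + sqrt(37)/5)**2 = (sqrt(237/10) + sqrt(37)/5)**2 = (sqrt(2370)/10 + sqrt(37)/5)**2 = (sqrt(37)/5 + sqrt(2370)/10)**2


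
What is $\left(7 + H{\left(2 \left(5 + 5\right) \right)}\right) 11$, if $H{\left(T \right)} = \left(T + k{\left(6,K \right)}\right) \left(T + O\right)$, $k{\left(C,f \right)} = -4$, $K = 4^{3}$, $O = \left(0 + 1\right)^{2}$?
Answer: $3773$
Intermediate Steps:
$O = 1$ ($O = 1^{2} = 1$)
$K = 64$
$H{\left(T \right)} = \left(1 + T\right) \left(-4 + T\right)$ ($H{\left(T \right)} = \left(T - 4\right) \left(T + 1\right) = \left(-4 + T\right) \left(1 + T\right) = \left(1 + T\right) \left(-4 + T\right)$)
$\left(7 + H{\left(2 \left(5 + 5\right) \right)}\right) 11 = \left(7 - \left(4 - 4 \left(5 + 5\right)^{2} + 3 \cdot 2 \left(5 + 5\right)\right)\right) 11 = \left(7 - \left(4 - 400 + 3 \cdot 2 \cdot 10\right)\right) 11 = \left(7 - \left(64 - 400\right)\right) 11 = \left(7 - -336\right) 11 = \left(7 + 336\right) 11 = 343 \cdot 11 = 3773$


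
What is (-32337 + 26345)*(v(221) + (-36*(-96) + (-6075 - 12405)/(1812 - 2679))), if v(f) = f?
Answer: -6404327496/289 ≈ -2.2160e+7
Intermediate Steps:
(-32337 + 26345)*(v(221) + (-36*(-96) + (-6075 - 12405)/(1812 - 2679))) = (-32337 + 26345)*(221 + (-36*(-96) + (-6075 - 12405)/(1812 - 2679))) = -5992*(221 + (3456 - 18480/(-867))) = -5992*(221 + (3456 - 18480*(-1/867))) = -5992*(221 + (3456 + 6160/289)) = -5992*(221 + 1004944/289) = -5992*1068813/289 = -6404327496/289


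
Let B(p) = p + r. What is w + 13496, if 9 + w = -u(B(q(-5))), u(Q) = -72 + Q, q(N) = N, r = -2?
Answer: 13566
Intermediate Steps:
B(p) = -2 + p (B(p) = p - 2 = -2 + p)
w = 70 (w = -9 - (-72 + (-2 - 5)) = -9 - (-72 - 7) = -9 - 1*(-79) = -9 + 79 = 70)
w + 13496 = 70 + 13496 = 13566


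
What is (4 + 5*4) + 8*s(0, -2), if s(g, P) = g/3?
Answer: 24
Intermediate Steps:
s(g, P) = g/3 (s(g, P) = g*(⅓) = g/3)
(4 + 5*4) + 8*s(0, -2) = (4 + 5*4) + 8*((⅓)*0) = (4 + 20) + 8*0 = 24 + 0 = 24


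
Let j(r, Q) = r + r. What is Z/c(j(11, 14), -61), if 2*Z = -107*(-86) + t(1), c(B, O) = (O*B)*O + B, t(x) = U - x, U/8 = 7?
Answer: 9257/163768 ≈ 0.056525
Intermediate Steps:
U = 56 (U = 8*7 = 56)
j(r, Q) = 2*r
t(x) = 56 - x
c(B, O) = B + B*O**2 (c(B, O) = (B*O)*O + B = B*O**2 + B = B + B*O**2)
Z = 9257/2 (Z = (-107*(-86) + (56 - 1*1))/2 = (9202 + (56 - 1))/2 = (9202 + 55)/2 = (1/2)*9257 = 9257/2 ≈ 4628.5)
Z/c(j(11, 14), -61) = 9257/(2*(((2*11)*(1 + (-61)**2)))) = 9257/(2*((22*(1 + 3721)))) = 9257/(2*((22*3722))) = (9257/2)/81884 = (9257/2)*(1/81884) = 9257/163768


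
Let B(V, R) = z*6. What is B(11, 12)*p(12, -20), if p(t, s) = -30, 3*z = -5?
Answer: 300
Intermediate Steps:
z = -5/3 (z = (⅓)*(-5) = -5/3 ≈ -1.6667)
B(V, R) = -10 (B(V, R) = -5/3*6 = -10)
B(11, 12)*p(12, -20) = -10*(-30) = 300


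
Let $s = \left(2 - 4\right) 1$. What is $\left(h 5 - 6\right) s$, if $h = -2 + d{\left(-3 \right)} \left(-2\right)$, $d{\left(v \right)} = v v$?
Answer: $212$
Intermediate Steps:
$d{\left(v \right)} = v^{2}$
$h = -20$ ($h = -2 + \left(-3\right)^{2} \left(-2\right) = -2 + 9 \left(-2\right) = -2 - 18 = -20$)
$s = -2$ ($s = \left(-2\right) 1 = -2$)
$\left(h 5 - 6\right) s = \left(\left(-20\right) 5 - 6\right) \left(-2\right) = \left(-100 - 6\right) \left(-2\right) = \left(-106\right) \left(-2\right) = 212$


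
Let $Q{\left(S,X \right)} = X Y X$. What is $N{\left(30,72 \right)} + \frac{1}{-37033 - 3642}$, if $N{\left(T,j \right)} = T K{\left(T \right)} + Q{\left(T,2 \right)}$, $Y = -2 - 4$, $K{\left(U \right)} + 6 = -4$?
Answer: $- \frac{13178701}{40675} \approx -324.0$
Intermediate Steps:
$K{\left(U \right)} = -10$ ($K{\left(U \right)} = -6 - 4 = -10$)
$Y = -6$ ($Y = -2 - 4 = -6$)
$Q{\left(S,X \right)} = - 6 X^{2}$ ($Q{\left(S,X \right)} = X \left(-6\right) X = - 6 X X = - 6 X^{2}$)
$N{\left(T,j \right)} = -24 - 10 T$ ($N{\left(T,j \right)} = T \left(-10\right) - 6 \cdot 2^{2} = - 10 T - 24 = -24 - 10 T$)
$N{\left(30,72 \right)} + \frac{1}{-37033 - 3642} = \left(-24 - 300\right) + \frac{1}{-37033 - 3642} = \left(-24 - 300\right) + \frac{1}{-40675} = -324 - \frac{1}{40675} = - \frac{13178701}{40675}$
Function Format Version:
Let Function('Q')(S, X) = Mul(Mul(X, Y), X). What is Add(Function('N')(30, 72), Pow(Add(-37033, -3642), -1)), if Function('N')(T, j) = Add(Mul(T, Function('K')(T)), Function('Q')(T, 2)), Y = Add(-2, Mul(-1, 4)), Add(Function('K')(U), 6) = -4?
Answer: Rational(-13178701, 40675) ≈ -324.00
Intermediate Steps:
Function('K')(U) = -10 (Function('K')(U) = Add(-6, -4) = -10)
Y = -6 (Y = Add(-2, -4) = -6)
Function('Q')(S, X) = Mul(-6, Pow(X, 2)) (Function('Q')(S, X) = Mul(Mul(X, -6), X) = Mul(Mul(-6, X), X) = Mul(-6, Pow(X, 2)))
Function('N')(T, j) = Add(-24, Mul(-10, T)) (Function('N')(T, j) = Add(Mul(T, -10), Mul(-6, Pow(2, 2))) = Add(Mul(-10, T), Mul(-6, 4)) = Add(Mul(-10, T), -24) = Add(-24, Mul(-10, T)))
Add(Function('N')(30, 72), Pow(Add(-37033, -3642), -1)) = Add(Add(-24, Mul(-10, 30)), Pow(Add(-37033, -3642), -1)) = Add(Add(-24, -300), Pow(-40675, -1)) = Add(-324, Rational(-1, 40675)) = Rational(-13178701, 40675)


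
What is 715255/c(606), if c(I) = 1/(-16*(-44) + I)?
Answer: 936984050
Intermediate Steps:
c(I) = 1/(704 + I)
715255/c(606) = 715255/(1/(704 + 606)) = 715255/(1/1310) = 715255*1310 = 936984050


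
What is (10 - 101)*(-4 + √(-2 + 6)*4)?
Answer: -364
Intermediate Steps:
(10 - 101)*(-4 + √(-2 + 6)*4) = -91*(-4 + √4*4) = -91*(-4 + 2*4) = -91*(-4 + 8) = -91*4 = -364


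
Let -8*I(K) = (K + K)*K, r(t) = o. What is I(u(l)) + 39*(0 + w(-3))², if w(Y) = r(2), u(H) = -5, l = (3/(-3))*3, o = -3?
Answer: 1379/4 ≈ 344.75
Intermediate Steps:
l = -3 (l = (3*(-⅓))*3 = -1*3 = -3)
r(t) = -3
I(K) = -K²/4 (I(K) = -(K + K)*K/8 = -2*K*K/8 = -K²/4)
w(Y) = -3
I(u(l)) + 39*(0 + w(-3))² = -¼*(-5)² + 39*(0 - 3)² = -¼*25 + 39*(-3)² = -25/4 + 39*9 = -25/4 + 351 = 1379/4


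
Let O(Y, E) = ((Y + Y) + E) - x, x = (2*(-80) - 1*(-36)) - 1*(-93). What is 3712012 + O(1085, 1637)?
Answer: 3715850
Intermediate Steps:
x = -31 (x = (-160 + 36) + 93 = -124 + 93 = -31)
O(Y, E) = 31 + E + 2*Y (O(Y, E) = ((Y + Y) + E) - 1*(-31) = (2*Y + E) + 31 = (E + 2*Y) + 31 = 31 + E + 2*Y)
3712012 + O(1085, 1637) = 3712012 + (31 + 1637 + 2*1085) = 3712012 + (31 + 1637 + 2170) = 3712012 + 3838 = 3715850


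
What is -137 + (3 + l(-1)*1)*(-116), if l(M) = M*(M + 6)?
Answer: 95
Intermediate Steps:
l(M) = M*(6 + M)
-137 + (3 + l(-1)*1)*(-116) = -137 + (3 - (6 - 1)*1)*(-116) = -137 + (3 - 1*5*1)*(-116) = -137 + (3 - 5*1)*(-116) = -137 + (3 - 5)*(-116) = -137 - 2*(-116) = -137 + 232 = 95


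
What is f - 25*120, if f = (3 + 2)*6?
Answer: -2970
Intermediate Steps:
f = 30 (f = 5*6 = 30)
f - 25*120 = 30 - 25*120 = 30 - 3000 = -2970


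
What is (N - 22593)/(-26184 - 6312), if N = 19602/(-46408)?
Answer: 174752591/251345728 ≈ 0.69527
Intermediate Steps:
N = -9801/23204 (N = 19602*(-1/46408) = -9801/23204 ≈ -0.42238)
(N - 22593)/(-26184 - 6312) = (-9801/23204 - 22593)/(-26184 - 6312) = -524257773/23204/(-32496) = -524257773/23204*(-1/32496) = 174752591/251345728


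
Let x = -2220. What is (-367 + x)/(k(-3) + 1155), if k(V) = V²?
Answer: -2587/1164 ≈ -2.2225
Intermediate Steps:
(-367 + x)/(k(-3) + 1155) = (-367 - 2220)/((-3)² + 1155) = -2587/(9 + 1155) = -2587/1164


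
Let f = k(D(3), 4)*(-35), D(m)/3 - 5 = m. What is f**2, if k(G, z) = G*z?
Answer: 11289600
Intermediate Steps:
D(m) = 15 + 3*m
f = -3360 (f = ((15 + 3*3)*4)*(-35) = ((15 + 9)*4)*(-35) = (24*4)*(-35) = 96*(-35) = -3360)
f**2 = (-3360)**2 = 11289600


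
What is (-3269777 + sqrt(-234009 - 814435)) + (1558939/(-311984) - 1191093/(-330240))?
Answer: -7018415563860691/2146449920 + 2*I*sqrt(262111) ≈ -3.2698e+6 + 1023.9*I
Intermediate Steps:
(-3269777 + sqrt(-234009 - 814435)) + (1558939/(-311984) - 1191093/(-330240)) = (-3269777 + sqrt(-1048444)) + (1558939*(-1/311984) - 1191093*(-1/330240)) = (-3269777 + 2*I*sqrt(262111)) + (-1558939/311984 + 397031/110080) = (-3269777 + 2*I*sqrt(262111)) - 2983792851/2146449920 = -7018415563860691/2146449920 + 2*I*sqrt(262111)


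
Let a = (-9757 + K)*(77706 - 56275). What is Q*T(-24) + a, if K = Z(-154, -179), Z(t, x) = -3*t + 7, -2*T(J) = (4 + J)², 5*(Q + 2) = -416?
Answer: -199034088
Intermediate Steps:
Q = -426/5 (Q = -2 + (⅕)*(-416) = -2 - 416/5 = -426/5 ≈ -85.200)
T(J) = -(4 + J)²/2
Z(t, x) = 7 - 3*t
K = 469 (K = 7 - 3*(-154) = 7 + 462 = 469)
a = -199051128 (a = (-9757 + 469)*(77706 - 56275) = -9288*21431 = -199051128)
Q*T(-24) + a = -(-213)*(4 - 24)²/5 - 199051128 = -(-213)*(-20)²/5 - 199051128 = -(-213)*400/5 - 199051128 = -426/5*(-200) - 199051128 = 17040 - 199051128 = -199034088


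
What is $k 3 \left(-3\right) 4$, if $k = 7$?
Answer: $-252$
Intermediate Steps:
$k 3 \left(-3\right) 4 = 7 \cdot 3 \left(-3\right) 4 = 7 \left(-9\right) 4 = \left(-63\right) 4 = -252$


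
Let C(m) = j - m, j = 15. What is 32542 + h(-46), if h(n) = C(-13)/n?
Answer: 748452/23 ≈ 32541.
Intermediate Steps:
C(m) = 15 - m
h(n) = 28/n (h(n) = (15 - 1*(-13))/n = (15 + 13)/n = 28/n)
32542 + h(-46) = 32542 + 28/(-46) = 32542 + 28*(-1/46) = 32542 - 14/23 = 748452/23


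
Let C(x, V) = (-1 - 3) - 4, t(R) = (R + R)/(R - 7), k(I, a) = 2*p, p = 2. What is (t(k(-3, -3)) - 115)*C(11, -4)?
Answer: 2824/3 ≈ 941.33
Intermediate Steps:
k(I, a) = 4 (k(I, a) = 2*2 = 4)
t(R) = 2*R/(-7 + R) (t(R) = (2*R)/(-7 + R) = 2*R/(-7 + R))
C(x, V) = -8 (C(x, V) = -4 - 4 = -8)
(t(k(-3, -3)) - 115)*C(11, -4) = (2*4/(-7 + 4) - 115)*(-8) = (2*4/(-3) - 115)*(-8) = (2*4*(-⅓) - 115)*(-8) = (-8/3 - 115)*(-8) = -353/3*(-8) = 2824/3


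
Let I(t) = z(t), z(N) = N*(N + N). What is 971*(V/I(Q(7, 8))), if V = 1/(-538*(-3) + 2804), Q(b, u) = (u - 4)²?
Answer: 971/2262016 ≈ 0.00042926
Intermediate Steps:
z(N) = 2*N² (z(N) = N*(2*N) = 2*N²)
Q(b, u) = (-4 + u)²
V = 1/4418 (V = 1/(1614 + 2804) = 1/4418 ≈ 0.00022635)
I(t) = 2*t²
971*(V/I(Q(7, 8))) = 971*(1/(4418*((2*((-4 + 8)²)²)))) = 971*(1/(4418*((2*(4²)²)))) = 971*(1/(4418*((2*16²)))) = 971*(1/(4418*((2*256)))) = 971*((1/4418)/512) = 971*((1/4418)*(1/512)) = 971*(1/2262016) = 971/2262016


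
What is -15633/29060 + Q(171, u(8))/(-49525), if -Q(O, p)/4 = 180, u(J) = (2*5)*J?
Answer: -6026409/11513572 ≈ -0.52342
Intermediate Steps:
u(J) = 10*J
Q(O, p) = -720 (Q(O, p) = -4*180 = -720)
-15633/29060 + Q(171, u(8))/(-49525) = -15633/29060 - 720/(-49525) = -15633*1/29060 - 720*(-1/49525) = -15633/29060 + 144/9905 = -6026409/11513572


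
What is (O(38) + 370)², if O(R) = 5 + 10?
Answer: 148225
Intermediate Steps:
O(R) = 15
(O(38) + 370)² = (15 + 370)² = 385² = 148225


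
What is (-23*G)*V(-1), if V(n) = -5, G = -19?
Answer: -2185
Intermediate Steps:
(-23*G)*V(-1) = -23*(-19)*(-5) = 437*(-5) = -2185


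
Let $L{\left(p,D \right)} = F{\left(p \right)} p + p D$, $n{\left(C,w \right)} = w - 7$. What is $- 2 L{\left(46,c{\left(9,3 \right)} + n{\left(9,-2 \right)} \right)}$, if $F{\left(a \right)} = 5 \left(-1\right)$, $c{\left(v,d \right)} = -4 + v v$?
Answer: $-5796$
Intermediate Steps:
$c{\left(v,d \right)} = -4 + v^{2}$
$n{\left(C,w \right)} = -7 + w$
$F{\left(a \right)} = -5$
$L{\left(p,D \right)} = - 5 p + D p$ ($L{\left(p,D \right)} = - 5 p + p D = - 5 p + D p$)
$- 2 L{\left(46,c{\left(9,3 \right)} + n{\left(9,-2 \right)} \right)} = - 2 \cdot 46 \left(-5 - \left(13 - 81\right)\right) = - 2 \cdot 46 \left(-5 + \left(\left(-4 + 81\right) - 9\right)\right) = - 2 \cdot 46 \left(-5 + \left(77 - 9\right)\right) = - 2 \cdot 46 \left(-5 + 68\right) = - 2 \cdot 46 \cdot 63 = \left(-2\right) 2898 = -5796$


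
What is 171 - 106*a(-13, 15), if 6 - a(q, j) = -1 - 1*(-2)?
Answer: -359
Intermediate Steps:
a(q, j) = 5 (a(q, j) = 6 - (-1 - 1*(-2)) = 6 - (-1 + 2) = 6 - 1*1 = 6 - 1 = 5)
171 - 106*a(-13, 15) = 171 - 106*5 = 171 - 530 = -359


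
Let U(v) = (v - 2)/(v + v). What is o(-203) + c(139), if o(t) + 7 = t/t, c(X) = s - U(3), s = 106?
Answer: 599/6 ≈ 99.833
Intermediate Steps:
U(v) = (-2 + v)/(2*v) (U(v) = (-2 + v)/((2*v)) = (-2 + v)*(1/(2*v)) = (-2 + v)/(2*v))
c(X) = 635/6 (c(X) = 106 - (-2 + 3)/(2*3) = 106 - 1/(2*3) = 106 - 1*1/6 = 106 - 1/6 = 635/6)
o(t) = -6 (o(t) = -7 + t/t = -7 + 1 = -6)
o(-203) + c(139) = -6 + 635/6 = 599/6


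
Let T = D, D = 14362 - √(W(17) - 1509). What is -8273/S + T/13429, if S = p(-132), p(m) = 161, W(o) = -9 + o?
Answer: -108785835/2162069 - I*√1501/13429 ≈ -50.316 - 0.002885*I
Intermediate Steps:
S = 161
D = 14362 - I*√1501 (D = 14362 - √((-9 + 17) - 1509) = 14362 - √(8 - 1509) = 14362 - √(-1501) = 14362 - I*√1501 ≈ 14362.0 - 38.743*I)
T = 14362 - I*√1501 ≈ 14362.0 - 38.743*I
-8273/S + T/13429 = -8273/161 + (14362 - I*√1501)/13429 = -8273*1/161 + (14362 - I*√1501)*(1/13429) = -8273/161 + (14362/13429 - I*√1501/13429) = -108785835/2162069 - I*√1501/13429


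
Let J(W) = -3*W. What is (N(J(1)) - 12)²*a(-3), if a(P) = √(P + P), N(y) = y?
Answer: 225*I*√6 ≈ 551.13*I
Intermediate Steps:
a(P) = √2*√P (a(P) = √(2*P) = √2*√P)
(N(J(1)) - 12)²*a(-3) = (-3*1 - 12)²*(√2*√(-3)) = (-3 - 12)²*(√2*(I*√3)) = (-15)²*(I*√6) = 225*(I*√6) = 225*I*√6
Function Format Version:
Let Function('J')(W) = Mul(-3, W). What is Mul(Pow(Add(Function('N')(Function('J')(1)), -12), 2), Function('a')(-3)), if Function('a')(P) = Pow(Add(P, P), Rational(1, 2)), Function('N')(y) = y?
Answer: Mul(225, I, Pow(6, Rational(1, 2))) ≈ Mul(551.13, I)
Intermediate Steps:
Function('a')(P) = Mul(Pow(2, Rational(1, 2)), Pow(P, Rational(1, 2))) (Function('a')(P) = Pow(Mul(2, P), Rational(1, 2)) = Mul(Pow(2, Rational(1, 2)), Pow(P, Rational(1, 2))))
Mul(Pow(Add(Function('N')(Function('J')(1)), -12), 2), Function('a')(-3)) = Mul(Pow(Add(Mul(-3, 1), -12), 2), Mul(Pow(2, Rational(1, 2)), Pow(-3, Rational(1, 2)))) = Mul(Pow(Add(-3, -12), 2), Mul(Pow(2, Rational(1, 2)), Mul(I, Pow(3, Rational(1, 2))))) = Mul(Pow(-15, 2), Mul(I, Pow(6, Rational(1, 2)))) = Mul(225, Mul(I, Pow(6, Rational(1, 2)))) = Mul(225, I, Pow(6, Rational(1, 2)))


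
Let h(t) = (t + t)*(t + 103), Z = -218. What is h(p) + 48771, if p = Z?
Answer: 98911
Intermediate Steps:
p = -218
h(t) = 2*t*(103 + t) (h(t) = (2*t)*(103 + t) = 2*t*(103 + t))
h(p) + 48771 = 2*(-218)*(103 - 218) + 48771 = 2*(-218)*(-115) + 48771 = 50140 + 48771 = 98911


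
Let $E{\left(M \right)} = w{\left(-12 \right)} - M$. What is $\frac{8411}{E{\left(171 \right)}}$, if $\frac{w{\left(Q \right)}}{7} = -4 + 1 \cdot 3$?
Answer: $- \frac{8411}{178} \approx -47.253$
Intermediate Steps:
$w{\left(Q \right)} = -7$ ($w{\left(Q \right)} = 7 \left(-4 + 1 \cdot 3\right) = 7 \left(-4 + 3\right) = 7 \left(-1\right) = -7$)
$E{\left(M \right)} = -7 - M$
$\frac{8411}{E{\left(171 \right)}} = \frac{8411}{-7 - 171} = \frac{8411}{-178} = 8411 \left(- \frac{1}{178}\right) = - \frac{8411}{178}$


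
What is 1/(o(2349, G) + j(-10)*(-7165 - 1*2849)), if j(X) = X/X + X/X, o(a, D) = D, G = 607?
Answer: -1/19421 ≈ -5.1491e-5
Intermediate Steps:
j(X) = 2 (j(X) = 1 + 1 = 2)
1/(o(2349, G) + j(-10)*(-7165 - 1*2849)) = 1/(607 + 2*(-7165 - 1*2849)) = 1/(607 + 2*(-7165 - 2849)) = 1/(607 + 2*(-10014)) = 1/(607 - 20028) = 1/(-19421) = -1/19421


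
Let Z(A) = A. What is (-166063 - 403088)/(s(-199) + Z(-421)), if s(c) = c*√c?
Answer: 239612571/8057840 - 113261049*I*√199/8057840 ≈ 29.737 - 198.28*I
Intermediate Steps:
s(c) = c^(3/2)
(-166063 - 403088)/(s(-199) + Z(-421)) = (-166063 - 403088)/((-199)^(3/2) - 421) = -569151/(-199*I*√199 - 421) = -569151/(-421 - 199*I*√199)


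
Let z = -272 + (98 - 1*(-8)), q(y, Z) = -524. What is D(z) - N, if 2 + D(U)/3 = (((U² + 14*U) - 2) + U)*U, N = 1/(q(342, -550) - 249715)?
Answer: -3123452668841/250239 ≈ -1.2482e+7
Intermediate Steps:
z = -166 (z = -272 + (98 + 8) = -272 + 106 = -166)
N = -1/250239 (N = 1/(-524 - 249715) = 1/(-250239) = -1/250239 ≈ -3.9962e-6)
D(U) = -6 + 3*U*(-2 + U² + 15*U) (D(U) = -6 + 3*((((U² + 14*U) - 2) + U)*U) = -6 + 3*(((-2 + U² + 14*U) + U)*U) = -6 + 3*((-2 + U² + 15*U)*U) = -6 + 3*(U*(-2 + U² + 15*U)) = -6 + 3*U*(-2 + U² + 15*U))
D(z) - N = (-6 - 6*(-166) + 3*(-166)³ + 45*(-166)²) - 1*(-1/250239) = (-6 + 996 + 3*(-4574296) + 45*27556) + 1/250239 = (-6 + 996 - 13722888 + 1240020) + 1/250239 = -12481878 + 1/250239 = -3123452668841/250239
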